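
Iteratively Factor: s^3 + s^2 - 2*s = (s)*(s^2 + s - 2) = s*(s + 2)*(s - 1)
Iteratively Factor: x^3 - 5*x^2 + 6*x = (x - 3)*(x^2 - 2*x) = (x - 3)*(x - 2)*(x)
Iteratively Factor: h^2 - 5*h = (h)*(h - 5)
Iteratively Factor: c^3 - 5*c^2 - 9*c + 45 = (c - 3)*(c^2 - 2*c - 15) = (c - 5)*(c - 3)*(c + 3)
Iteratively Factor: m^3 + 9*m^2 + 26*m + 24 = (m + 2)*(m^2 + 7*m + 12) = (m + 2)*(m + 4)*(m + 3)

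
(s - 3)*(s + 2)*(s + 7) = s^3 + 6*s^2 - 13*s - 42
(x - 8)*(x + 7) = x^2 - x - 56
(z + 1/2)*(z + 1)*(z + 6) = z^3 + 15*z^2/2 + 19*z/2 + 3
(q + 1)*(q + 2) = q^2 + 3*q + 2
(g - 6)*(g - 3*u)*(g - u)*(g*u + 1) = g^4*u - 4*g^3*u^2 - 6*g^3*u + g^3 + 3*g^2*u^3 + 24*g^2*u^2 - 4*g^2*u - 6*g^2 - 18*g*u^3 + 3*g*u^2 + 24*g*u - 18*u^2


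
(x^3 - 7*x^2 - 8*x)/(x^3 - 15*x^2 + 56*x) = (x + 1)/(x - 7)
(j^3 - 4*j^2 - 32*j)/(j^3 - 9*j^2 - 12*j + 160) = j/(j - 5)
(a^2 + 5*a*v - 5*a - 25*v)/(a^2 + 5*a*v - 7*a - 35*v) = (a - 5)/(a - 7)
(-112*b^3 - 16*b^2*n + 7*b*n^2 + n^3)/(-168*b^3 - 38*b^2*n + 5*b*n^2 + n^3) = (4*b - n)/(6*b - n)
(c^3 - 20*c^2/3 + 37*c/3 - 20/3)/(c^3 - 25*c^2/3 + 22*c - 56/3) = (3*c^2 - 8*c + 5)/(3*c^2 - 13*c + 14)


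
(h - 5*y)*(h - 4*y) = h^2 - 9*h*y + 20*y^2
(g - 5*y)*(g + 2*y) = g^2 - 3*g*y - 10*y^2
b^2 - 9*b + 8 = (b - 8)*(b - 1)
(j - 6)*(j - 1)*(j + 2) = j^3 - 5*j^2 - 8*j + 12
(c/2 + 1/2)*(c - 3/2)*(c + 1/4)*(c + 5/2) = c^4/2 + 9*c^3/8 - 9*c^2/8 - 71*c/32 - 15/32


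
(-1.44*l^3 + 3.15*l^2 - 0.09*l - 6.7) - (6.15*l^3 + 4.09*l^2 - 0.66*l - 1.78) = -7.59*l^3 - 0.94*l^2 + 0.57*l - 4.92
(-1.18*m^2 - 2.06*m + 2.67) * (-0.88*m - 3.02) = 1.0384*m^3 + 5.3764*m^2 + 3.8716*m - 8.0634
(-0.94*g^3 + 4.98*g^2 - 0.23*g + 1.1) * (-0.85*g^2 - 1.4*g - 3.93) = 0.799*g^5 - 2.917*g^4 - 3.0823*g^3 - 20.1844*g^2 - 0.6361*g - 4.323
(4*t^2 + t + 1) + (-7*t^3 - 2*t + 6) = -7*t^3 + 4*t^2 - t + 7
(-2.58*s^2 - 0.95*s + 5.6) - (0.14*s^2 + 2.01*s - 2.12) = -2.72*s^2 - 2.96*s + 7.72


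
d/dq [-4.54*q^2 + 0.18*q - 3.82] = 0.18 - 9.08*q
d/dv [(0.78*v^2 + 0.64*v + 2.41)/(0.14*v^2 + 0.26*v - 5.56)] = (0.1132*v^2 - 9.3484*v - 4.185)/(0.0196*v^4 + 0.0728*v^3 - 1.4892*v^2 - 2.8912*v + 30.9136)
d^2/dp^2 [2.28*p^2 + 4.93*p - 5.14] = 4.56000000000000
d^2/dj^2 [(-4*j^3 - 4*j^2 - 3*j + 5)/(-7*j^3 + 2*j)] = 2*(196*j^6 + 609*j^5 - 1302*j^4 + 58*j^3 + 210*j^2 - 20)/(j^3*(343*j^6 - 294*j^4 + 84*j^2 - 8))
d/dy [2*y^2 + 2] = 4*y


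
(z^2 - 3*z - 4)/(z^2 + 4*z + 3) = (z - 4)/(z + 3)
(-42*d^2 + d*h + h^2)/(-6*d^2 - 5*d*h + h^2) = (7*d + h)/(d + h)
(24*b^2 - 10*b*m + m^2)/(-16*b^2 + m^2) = (-6*b + m)/(4*b + m)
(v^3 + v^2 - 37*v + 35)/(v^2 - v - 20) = (v^2 + 6*v - 7)/(v + 4)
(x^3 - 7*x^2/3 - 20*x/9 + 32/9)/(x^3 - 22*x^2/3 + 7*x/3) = (9*x^3 - 21*x^2 - 20*x + 32)/(3*x*(3*x^2 - 22*x + 7))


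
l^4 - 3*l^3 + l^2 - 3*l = l*(l - 3)*(l - I)*(l + I)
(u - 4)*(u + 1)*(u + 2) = u^3 - u^2 - 10*u - 8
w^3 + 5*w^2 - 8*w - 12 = (w - 2)*(w + 1)*(w + 6)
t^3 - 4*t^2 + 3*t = t*(t - 3)*(t - 1)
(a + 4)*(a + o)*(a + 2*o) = a^3 + 3*a^2*o + 4*a^2 + 2*a*o^2 + 12*a*o + 8*o^2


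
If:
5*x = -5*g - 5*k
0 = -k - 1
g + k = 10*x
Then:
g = 1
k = -1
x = 0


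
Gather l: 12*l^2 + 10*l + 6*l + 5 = 12*l^2 + 16*l + 5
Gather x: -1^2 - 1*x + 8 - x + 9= 16 - 2*x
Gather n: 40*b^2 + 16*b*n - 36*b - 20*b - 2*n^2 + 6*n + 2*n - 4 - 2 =40*b^2 - 56*b - 2*n^2 + n*(16*b + 8) - 6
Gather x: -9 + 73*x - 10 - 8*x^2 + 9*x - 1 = -8*x^2 + 82*x - 20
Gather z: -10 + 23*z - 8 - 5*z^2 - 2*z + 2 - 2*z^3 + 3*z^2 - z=-2*z^3 - 2*z^2 + 20*z - 16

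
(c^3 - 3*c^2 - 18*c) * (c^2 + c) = c^5 - 2*c^4 - 21*c^3 - 18*c^2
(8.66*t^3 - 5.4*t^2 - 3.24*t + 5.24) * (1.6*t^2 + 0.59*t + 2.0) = 13.856*t^5 - 3.5306*t^4 + 8.95*t^3 - 4.3276*t^2 - 3.3884*t + 10.48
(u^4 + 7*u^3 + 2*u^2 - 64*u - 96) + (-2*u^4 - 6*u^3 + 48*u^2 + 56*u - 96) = -u^4 + u^3 + 50*u^2 - 8*u - 192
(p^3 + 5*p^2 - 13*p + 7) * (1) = p^3 + 5*p^2 - 13*p + 7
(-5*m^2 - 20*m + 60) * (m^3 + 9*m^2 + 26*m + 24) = -5*m^5 - 65*m^4 - 250*m^3 - 100*m^2 + 1080*m + 1440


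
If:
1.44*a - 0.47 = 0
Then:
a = 0.33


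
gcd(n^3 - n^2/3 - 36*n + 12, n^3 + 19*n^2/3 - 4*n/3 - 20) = n + 6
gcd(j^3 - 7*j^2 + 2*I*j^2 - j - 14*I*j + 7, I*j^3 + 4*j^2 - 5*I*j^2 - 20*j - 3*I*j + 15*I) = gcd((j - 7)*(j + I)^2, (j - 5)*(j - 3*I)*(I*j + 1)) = 1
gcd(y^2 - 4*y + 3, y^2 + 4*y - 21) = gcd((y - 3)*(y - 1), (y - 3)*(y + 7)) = y - 3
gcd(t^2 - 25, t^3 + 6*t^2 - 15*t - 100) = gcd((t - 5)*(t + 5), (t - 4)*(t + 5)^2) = t + 5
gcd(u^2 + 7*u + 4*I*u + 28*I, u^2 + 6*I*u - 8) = u + 4*I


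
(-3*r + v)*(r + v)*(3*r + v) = -9*r^3 - 9*r^2*v + r*v^2 + v^3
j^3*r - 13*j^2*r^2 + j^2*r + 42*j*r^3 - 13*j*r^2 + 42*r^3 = (j - 7*r)*(j - 6*r)*(j*r + r)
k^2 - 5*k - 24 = (k - 8)*(k + 3)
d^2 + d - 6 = (d - 2)*(d + 3)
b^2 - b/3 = b*(b - 1/3)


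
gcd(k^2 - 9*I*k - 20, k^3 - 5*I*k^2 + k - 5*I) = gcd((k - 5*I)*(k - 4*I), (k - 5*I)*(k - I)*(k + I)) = k - 5*I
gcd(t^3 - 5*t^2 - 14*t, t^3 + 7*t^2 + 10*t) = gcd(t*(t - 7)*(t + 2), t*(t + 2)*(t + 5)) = t^2 + 2*t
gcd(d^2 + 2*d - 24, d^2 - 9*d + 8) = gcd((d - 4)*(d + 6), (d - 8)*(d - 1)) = 1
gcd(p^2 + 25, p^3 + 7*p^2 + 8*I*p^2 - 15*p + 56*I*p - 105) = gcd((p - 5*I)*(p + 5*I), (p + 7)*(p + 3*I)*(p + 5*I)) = p + 5*I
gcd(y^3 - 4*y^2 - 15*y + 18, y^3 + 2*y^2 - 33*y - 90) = y^2 - 3*y - 18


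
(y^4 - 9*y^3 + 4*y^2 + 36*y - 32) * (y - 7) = y^5 - 16*y^4 + 67*y^3 + 8*y^2 - 284*y + 224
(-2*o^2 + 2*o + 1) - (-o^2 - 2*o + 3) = -o^2 + 4*o - 2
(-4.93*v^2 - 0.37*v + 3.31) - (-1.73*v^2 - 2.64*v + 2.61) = -3.2*v^2 + 2.27*v + 0.7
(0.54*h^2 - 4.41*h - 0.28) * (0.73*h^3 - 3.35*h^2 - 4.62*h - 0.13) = 0.3942*h^5 - 5.0283*h^4 + 12.0743*h^3 + 21.242*h^2 + 1.8669*h + 0.0364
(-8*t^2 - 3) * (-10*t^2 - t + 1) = 80*t^4 + 8*t^3 + 22*t^2 + 3*t - 3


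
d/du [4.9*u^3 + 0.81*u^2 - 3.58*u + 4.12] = 14.7*u^2 + 1.62*u - 3.58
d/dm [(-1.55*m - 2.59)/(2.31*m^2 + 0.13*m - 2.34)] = (3.5805*m^2 + 11.9658*m + 3.9637)/(5.3361*m^4 + 0.6006*m^3 - 10.7939*m^2 - 0.6084*m + 5.4756)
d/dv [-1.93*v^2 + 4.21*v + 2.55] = 4.21 - 3.86*v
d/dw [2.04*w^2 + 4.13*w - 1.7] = 4.08*w + 4.13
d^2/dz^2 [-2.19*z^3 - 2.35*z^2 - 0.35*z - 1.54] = -13.14*z - 4.7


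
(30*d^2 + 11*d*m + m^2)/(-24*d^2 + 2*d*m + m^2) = (-5*d - m)/(4*d - m)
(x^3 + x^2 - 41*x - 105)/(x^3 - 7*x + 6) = (x^2 - 2*x - 35)/(x^2 - 3*x + 2)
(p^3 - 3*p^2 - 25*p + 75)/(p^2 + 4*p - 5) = (p^2 - 8*p + 15)/(p - 1)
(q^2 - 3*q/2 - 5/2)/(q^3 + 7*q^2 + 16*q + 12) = (2*q^2 - 3*q - 5)/(2*(q^3 + 7*q^2 + 16*q + 12))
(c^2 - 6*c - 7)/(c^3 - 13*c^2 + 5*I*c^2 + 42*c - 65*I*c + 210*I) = (c + 1)/(c^2 + c*(-6 + 5*I) - 30*I)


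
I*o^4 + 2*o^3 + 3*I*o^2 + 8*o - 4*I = (o - 2*I)*(o - I)*(o + 2*I)*(I*o + 1)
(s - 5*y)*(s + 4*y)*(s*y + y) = s^3*y - s^2*y^2 + s^2*y - 20*s*y^3 - s*y^2 - 20*y^3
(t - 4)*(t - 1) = t^2 - 5*t + 4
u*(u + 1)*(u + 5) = u^3 + 6*u^2 + 5*u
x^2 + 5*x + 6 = (x + 2)*(x + 3)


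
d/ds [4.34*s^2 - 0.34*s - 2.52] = 8.68*s - 0.34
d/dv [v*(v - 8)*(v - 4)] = 3*v^2 - 24*v + 32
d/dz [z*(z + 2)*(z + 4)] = 3*z^2 + 12*z + 8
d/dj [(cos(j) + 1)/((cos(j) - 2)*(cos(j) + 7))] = (cos(j)^2 + 2*cos(j) + 19)*sin(j)/((cos(j) - 2)^2*(cos(j) + 7)^2)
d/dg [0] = 0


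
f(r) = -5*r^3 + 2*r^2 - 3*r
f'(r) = -15*r^2 + 4*r - 3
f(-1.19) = 14.83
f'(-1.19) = -29.00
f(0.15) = -0.42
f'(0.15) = -2.74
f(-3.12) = 180.69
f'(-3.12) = -161.50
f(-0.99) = 9.78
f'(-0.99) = -21.66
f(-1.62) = 31.37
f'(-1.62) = -48.85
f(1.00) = -6.00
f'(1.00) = -14.00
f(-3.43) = 235.59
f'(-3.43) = -193.19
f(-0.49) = 2.54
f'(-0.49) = -8.56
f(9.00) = -3510.00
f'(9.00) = -1182.00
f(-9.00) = 3834.00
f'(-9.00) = -1254.00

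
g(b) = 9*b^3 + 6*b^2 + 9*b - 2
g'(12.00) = 4041.00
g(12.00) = 16522.00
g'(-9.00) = 2088.00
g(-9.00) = -6158.00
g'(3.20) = 323.88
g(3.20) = 383.15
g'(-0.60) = 11.52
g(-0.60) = -7.18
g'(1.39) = 77.85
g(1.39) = 46.27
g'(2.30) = 179.43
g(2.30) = 159.94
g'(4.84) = 699.57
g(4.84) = 1202.53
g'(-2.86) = 195.53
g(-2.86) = -189.21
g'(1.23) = 64.61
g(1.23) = 34.90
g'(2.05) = 147.07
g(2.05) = 119.20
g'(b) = 27*b^2 + 12*b + 9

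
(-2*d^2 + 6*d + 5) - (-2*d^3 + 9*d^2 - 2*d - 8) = 2*d^3 - 11*d^2 + 8*d + 13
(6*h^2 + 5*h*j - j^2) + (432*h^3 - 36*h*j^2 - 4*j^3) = 432*h^3 + 6*h^2 - 36*h*j^2 + 5*h*j - 4*j^3 - j^2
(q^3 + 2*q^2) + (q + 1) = q^3 + 2*q^2 + q + 1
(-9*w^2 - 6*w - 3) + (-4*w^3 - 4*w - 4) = -4*w^3 - 9*w^2 - 10*w - 7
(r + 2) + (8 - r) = 10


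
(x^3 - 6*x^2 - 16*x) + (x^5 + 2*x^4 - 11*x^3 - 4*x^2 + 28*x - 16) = x^5 + 2*x^4 - 10*x^3 - 10*x^2 + 12*x - 16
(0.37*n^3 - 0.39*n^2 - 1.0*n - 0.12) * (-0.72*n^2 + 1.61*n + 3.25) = -0.2664*n^5 + 0.8765*n^4 + 1.2946*n^3 - 2.7911*n^2 - 3.4432*n - 0.39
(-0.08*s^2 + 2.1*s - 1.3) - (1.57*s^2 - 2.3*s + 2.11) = -1.65*s^2 + 4.4*s - 3.41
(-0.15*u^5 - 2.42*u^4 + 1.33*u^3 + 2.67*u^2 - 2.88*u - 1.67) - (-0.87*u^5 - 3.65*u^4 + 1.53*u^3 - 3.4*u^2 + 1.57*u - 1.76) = 0.72*u^5 + 1.23*u^4 - 0.2*u^3 + 6.07*u^2 - 4.45*u + 0.0900000000000001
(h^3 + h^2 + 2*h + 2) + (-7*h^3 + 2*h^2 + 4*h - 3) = -6*h^3 + 3*h^2 + 6*h - 1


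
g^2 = g^2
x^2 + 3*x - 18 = (x - 3)*(x + 6)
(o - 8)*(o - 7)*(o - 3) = o^3 - 18*o^2 + 101*o - 168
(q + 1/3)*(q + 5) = q^2 + 16*q/3 + 5/3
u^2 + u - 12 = (u - 3)*(u + 4)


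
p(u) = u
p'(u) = 1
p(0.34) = 0.34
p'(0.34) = 1.00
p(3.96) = 3.96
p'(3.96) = 1.00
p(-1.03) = -1.03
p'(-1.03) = 1.00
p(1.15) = 1.15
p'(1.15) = 1.00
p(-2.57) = -2.57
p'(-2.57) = 1.00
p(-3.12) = -3.12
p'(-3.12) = 1.00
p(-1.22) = -1.22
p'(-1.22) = 1.00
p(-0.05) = -0.05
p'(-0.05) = 1.00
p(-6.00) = -6.00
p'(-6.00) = 1.00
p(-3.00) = -3.00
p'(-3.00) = 1.00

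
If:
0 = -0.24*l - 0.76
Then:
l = -3.17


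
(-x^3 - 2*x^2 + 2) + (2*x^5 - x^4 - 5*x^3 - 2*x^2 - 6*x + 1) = 2*x^5 - x^4 - 6*x^3 - 4*x^2 - 6*x + 3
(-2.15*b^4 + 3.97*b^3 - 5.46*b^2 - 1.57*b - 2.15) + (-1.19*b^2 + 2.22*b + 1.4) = -2.15*b^4 + 3.97*b^3 - 6.65*b^2 + 0.65*b - 0.75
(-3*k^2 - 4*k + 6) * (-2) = 6*k^2 + 8*k - 12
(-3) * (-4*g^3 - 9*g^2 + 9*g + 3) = 12*g^3 + 27*g^2 - 27*g - 9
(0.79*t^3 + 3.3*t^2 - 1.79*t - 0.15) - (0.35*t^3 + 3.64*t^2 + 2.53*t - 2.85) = 0.44*t^3 - 0.34*t^2 - 4.32*t + 2.7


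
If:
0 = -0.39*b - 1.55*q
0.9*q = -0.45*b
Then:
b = 0.00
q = 0.00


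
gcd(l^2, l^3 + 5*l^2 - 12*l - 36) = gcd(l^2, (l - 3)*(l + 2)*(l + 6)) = 1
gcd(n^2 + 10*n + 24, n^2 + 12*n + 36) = n + 6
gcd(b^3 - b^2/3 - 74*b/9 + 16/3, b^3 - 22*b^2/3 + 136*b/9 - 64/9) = b^2 - 10*b/3 + 16/9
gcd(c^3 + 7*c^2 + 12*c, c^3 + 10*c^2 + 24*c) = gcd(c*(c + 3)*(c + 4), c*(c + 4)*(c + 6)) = c^2 + 4*c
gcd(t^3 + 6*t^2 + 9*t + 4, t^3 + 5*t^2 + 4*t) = t^2 + 5*t + 4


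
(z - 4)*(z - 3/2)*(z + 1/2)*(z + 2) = z^4 - 3*z^3 - 27*z^2/4 + 19*z/2 + 6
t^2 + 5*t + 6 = (t + 2)*(t + 3)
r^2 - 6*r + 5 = (r - 5)*(r - 1)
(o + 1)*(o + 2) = o^2 + 3*o + 2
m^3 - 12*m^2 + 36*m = m*(m - 6)^2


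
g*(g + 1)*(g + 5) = g^3 + 6*g^2 + 5*g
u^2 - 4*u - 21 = (u - 7)*(u + 3)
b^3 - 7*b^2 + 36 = (b - 6)*(b - 3)*(b + 2)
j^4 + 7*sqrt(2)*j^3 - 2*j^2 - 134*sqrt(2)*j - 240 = (j - 3*sqrt(2))*(j + sqrt(2))*(j + 4*sqrt(2))*(j + 5*sqrt(2))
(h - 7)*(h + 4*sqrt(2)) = h^2 - 7*h + 4*sqrt(2)*h - 28*sqrt(2)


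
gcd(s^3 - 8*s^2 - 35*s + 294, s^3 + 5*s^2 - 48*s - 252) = s^2 - s - 42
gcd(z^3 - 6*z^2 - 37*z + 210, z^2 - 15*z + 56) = z - 7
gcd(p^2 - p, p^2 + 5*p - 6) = p - 1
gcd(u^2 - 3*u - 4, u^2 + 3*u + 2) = u + 1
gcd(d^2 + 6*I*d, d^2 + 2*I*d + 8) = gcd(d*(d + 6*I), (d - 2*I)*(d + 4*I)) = 1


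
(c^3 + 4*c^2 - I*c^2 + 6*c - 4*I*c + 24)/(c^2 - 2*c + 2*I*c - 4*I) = (c^2 + c*(4 - 3*I) - 12*I)/(c - 2)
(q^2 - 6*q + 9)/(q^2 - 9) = (q - 3)/(q + 3)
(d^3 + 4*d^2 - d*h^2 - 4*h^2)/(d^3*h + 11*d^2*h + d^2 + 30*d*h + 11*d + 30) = (d^3 + 4*d^2 - d*h^2 - 4*h^2)/(d^3*h + 11*d^2*h + d^2 + 30*d*h + 11*d + 30)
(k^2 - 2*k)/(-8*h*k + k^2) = (2 - k)/(8*h - k)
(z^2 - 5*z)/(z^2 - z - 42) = z*(5 - z)/(-z^2 + z + 42)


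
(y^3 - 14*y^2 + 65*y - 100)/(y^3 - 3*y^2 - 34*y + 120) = (y - 5)/(y + 6)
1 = 1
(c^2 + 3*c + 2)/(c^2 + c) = (c + 2)/c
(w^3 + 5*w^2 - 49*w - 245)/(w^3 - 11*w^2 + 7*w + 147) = (w^2 + 12*w + 35)/(w^2 - 4*w - 21)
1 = 1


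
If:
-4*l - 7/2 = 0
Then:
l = -7/8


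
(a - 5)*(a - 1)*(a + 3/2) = a^3 - 9*a^2/2 - 4*a + 15/2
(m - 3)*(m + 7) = m^2 + 4*m - 21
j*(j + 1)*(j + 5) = j^3 + 6*j^2 + 5*j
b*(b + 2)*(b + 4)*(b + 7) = b^4 + 13*b^3 + 50*b^2 + 56*b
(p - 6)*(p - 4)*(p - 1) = p^3 - 11*p^2 + 34*p - 24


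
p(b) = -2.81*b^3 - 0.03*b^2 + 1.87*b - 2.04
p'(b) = -8.43*b^2 - 0.06*b + 1.87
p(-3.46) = 107.53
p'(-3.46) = -98.84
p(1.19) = -4.59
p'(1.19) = -10.14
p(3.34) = -100.83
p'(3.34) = -92.37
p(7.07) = -983.35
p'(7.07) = -419.93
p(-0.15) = -2.31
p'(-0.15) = 1.69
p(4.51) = -251.99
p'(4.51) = -169.87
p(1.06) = -3.44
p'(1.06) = -7.67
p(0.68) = -1.67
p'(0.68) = -2.07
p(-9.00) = 2027.19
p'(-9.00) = -680.42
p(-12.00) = 4826.88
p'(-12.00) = -1211.33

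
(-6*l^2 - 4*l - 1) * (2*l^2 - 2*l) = -12*l^4 + 4*l^3 + 6*l^2 + 2*l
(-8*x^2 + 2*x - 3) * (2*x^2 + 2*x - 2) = -16*x^4 - 12*x^3 + 14*x^2 - 10*x + 6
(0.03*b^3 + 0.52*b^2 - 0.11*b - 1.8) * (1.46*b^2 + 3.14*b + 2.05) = 0.0438*b^5 + 0.8534*b^4 + 1.5337*b^3 - 1.9074*b^2 - 5.8775*b - 3.69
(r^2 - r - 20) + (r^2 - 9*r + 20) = 2*r^2 - 10*r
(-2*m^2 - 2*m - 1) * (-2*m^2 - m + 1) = 4*m^4 + 6*m^3 + 2*m^2 - m - 1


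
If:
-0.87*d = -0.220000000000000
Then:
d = 0.25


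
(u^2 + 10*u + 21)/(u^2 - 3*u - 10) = (u^2 + 10*u + 21)/(u^2 - 3*u - 10)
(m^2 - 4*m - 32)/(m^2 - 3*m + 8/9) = 9*(m^2 - 4*m - 32)/(9*m^2 - 27*m + 8)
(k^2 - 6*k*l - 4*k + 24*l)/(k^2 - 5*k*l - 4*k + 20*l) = (k - 6*l)/(k - 5*l)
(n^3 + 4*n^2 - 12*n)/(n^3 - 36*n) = (n - 2)/(n - 6)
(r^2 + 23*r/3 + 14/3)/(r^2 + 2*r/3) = (r + 7)/r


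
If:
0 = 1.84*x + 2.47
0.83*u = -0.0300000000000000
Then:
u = -0.04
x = -1.34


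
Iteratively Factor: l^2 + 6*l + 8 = (l + 2)*(l + 4)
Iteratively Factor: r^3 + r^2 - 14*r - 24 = (r + 3)*(r^2 - 2*r - 8) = (r - 4)*(r + 3)*(r + 2)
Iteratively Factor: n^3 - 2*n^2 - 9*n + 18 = (n - 2)*(n^2 - 9) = (n - 2)*(n + 3)*(n - 3)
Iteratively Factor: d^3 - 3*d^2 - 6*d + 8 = (d - 4)*(d^2 + d - 2) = (d - 4)*(d - 1)*(d + 2)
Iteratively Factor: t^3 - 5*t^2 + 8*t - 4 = (t - 1)*(t^2 - 4*t + 4) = (t - 2)*(t - 1)*(t - 2)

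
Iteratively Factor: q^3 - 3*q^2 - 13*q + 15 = (q + 3)*(q^2 - 6*q + 5) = (q - 5)*(q + 3)*(q - 1)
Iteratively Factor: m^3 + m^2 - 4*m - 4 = (m - 2)*(m^2 + 3*m + 2) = (m - 2)*(m + 2)*(m + 1)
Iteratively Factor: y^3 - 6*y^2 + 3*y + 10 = (y - 2)*(y^2 - 4*y - 5) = (y - 2)*(y + 1)*(y - 5)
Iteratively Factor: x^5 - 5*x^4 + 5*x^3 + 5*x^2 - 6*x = (x - 2)*(x^4 - 3*x^3 - x^2 + 3*x) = (x - 2)*(x + 1)*(x^3 - 4*x^2 + 3*x) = (x - 3)*(x - 2)*(x + 1)*(x^2 - x) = (x - 3)*(x - 2)*(x - 1)*(x + 1)*(x)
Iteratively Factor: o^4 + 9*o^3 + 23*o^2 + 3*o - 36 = (o + 3)*(o^3 + 6*o^2 + 5*o - 12) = (o + 3)*(o + 4)*(o^2 + 2*o - 3) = (o + 3)^2*(o + 4)*(o - 1)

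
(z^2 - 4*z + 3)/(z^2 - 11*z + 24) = (z - 1)/(z - 8)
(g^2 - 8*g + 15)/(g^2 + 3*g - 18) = (g - 5)/(g + 6)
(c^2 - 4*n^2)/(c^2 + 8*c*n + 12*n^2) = (c - 2*n)/(c + 6*n)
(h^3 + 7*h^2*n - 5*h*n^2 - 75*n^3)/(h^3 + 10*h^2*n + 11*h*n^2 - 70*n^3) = (h^2 + 2*h*n - 15*n^2)/(h^2 + 5*h*n - 14*n^2)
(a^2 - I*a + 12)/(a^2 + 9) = (a - 4*I)/(a - 3*I)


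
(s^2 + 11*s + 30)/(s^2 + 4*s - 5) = (s + 6)/(s - 1)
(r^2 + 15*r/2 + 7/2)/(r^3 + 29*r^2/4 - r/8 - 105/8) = 4*(2*r + 1)/(8*r^2 + 2*r - 15)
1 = 1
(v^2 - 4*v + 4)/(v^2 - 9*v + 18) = (v^2 - 4*v + 4)/(v^2 - 9*v + 18)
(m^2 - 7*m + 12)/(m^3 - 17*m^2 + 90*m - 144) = (m - 4)/(m^2 - 14*m + 48)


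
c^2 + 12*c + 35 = (c + 5)*(c + 7)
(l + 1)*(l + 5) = l^2 + 6*l + 5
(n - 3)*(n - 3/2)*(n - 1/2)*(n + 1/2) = n^4 - 9*n^3/2 + 17*n^2/4 + 9*n/8 - 9/8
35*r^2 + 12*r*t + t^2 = (5*r + t)*(7*r + t)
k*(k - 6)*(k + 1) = k^3 - 5*k^2 - 6*k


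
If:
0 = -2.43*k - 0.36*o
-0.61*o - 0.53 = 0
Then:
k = 0.13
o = -0.87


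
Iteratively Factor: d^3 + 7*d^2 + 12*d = (d + 3)*(d^2 + 4*d) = d*(d + 3)*(d + 4)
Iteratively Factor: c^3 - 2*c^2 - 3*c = (c - 3)*(c^2 + c) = (c - 3)*(c + 1)*(c)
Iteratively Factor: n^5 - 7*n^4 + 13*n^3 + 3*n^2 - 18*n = (n)*(n^4 - 7*n^3 + 13*n^2 + 3*n - 18) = n*(n - 3)*(n^3 - 4*n^2 + n + 6) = n*(n - 3)^2*(n^2 - n - 2) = n*(n - 3)^2*(n + 1)*(n - 2)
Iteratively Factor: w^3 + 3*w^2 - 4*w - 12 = (w + 2)*(w^2 + w - 6) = (w + 2)*(w + 3)*(w - 2)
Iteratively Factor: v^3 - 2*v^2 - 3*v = (v - 3)*(v^2 + v) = v*(v - 3)*(v + 1)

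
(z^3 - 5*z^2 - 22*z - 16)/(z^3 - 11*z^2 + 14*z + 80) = (z + 1)/(z - 5)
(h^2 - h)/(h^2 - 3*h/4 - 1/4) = 4*h/(4*h + 1)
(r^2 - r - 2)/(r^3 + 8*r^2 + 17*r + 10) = (r - 2)/(r^2 + 7*r + 10)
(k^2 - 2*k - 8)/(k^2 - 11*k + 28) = (k + 2)/(k - 7)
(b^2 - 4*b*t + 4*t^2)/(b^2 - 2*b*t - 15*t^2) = (-b^2 + 4*b*t - 4*t^2)/(-b^2 + 2*b*t + 15*t^2)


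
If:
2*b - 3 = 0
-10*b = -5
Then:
No Solution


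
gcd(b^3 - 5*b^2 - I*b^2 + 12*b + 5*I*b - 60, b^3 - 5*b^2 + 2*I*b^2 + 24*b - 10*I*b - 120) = b^2 + b*(-5 - 4*I) + 20*I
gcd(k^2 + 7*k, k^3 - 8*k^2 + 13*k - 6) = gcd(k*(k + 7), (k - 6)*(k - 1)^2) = 1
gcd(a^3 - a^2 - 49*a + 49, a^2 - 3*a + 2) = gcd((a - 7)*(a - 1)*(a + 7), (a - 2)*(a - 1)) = a - 1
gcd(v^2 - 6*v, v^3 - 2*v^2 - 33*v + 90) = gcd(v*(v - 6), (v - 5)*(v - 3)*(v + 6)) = 1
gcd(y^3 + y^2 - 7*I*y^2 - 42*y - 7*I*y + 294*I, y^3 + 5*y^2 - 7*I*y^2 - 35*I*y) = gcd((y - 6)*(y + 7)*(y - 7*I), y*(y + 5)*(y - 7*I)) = y - 7*I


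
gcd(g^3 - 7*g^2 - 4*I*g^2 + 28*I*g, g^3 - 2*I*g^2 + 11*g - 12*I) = g - 4*I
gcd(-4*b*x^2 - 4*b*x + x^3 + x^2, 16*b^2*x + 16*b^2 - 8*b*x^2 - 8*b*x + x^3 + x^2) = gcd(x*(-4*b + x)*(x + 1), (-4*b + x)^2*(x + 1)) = -4*b*x - 4*b + x^2 + x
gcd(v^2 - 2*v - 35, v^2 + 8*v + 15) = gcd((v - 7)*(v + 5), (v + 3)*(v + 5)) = v + 5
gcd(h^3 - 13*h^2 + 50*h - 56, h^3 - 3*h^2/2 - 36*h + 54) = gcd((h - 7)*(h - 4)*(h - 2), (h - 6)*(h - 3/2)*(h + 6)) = 1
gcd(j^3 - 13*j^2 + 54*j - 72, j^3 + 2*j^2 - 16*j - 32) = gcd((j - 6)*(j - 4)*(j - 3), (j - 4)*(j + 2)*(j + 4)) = j - 4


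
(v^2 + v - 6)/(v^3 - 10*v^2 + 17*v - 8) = (v^2 + v - 6)/(v^3 - 10*v^2 + 17*v - 8)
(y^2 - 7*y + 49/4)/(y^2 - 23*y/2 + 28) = (y - 7/2)/(y - 8)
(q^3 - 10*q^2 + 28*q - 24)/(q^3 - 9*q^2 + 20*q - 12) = (q - 2)/(q - 1)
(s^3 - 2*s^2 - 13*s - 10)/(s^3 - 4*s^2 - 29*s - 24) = (s^2 - 3*s - 10)/(s^2 - 5*s - 24)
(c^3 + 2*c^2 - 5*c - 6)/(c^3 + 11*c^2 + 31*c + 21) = (c - 2)/(c + 7)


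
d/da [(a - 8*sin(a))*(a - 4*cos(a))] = (a - 8*sin(a))*(4*sin(a) + 1) - (a - 4*cos(a))*(8*cos(a) - 1)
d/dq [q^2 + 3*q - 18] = 2*q + 3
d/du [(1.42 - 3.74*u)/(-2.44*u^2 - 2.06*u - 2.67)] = (-9.1256*u^2 + 6.9296*u + 12.911)/(5.9536*u^4 + 10.0528*u^3 + 17.2732*u^2 + 11.0004*u + 7.1289)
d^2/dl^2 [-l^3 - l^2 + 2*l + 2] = -6*l - 2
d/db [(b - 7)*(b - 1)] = 2*b - 8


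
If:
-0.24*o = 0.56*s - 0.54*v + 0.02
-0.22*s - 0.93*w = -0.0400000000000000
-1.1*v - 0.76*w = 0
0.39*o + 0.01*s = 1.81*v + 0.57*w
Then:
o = -0.09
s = -0.03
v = -0.03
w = 0.05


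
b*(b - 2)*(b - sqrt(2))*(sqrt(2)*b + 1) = sqrt(2)*b^4 - 2*sqrt(2)*b^3 - b^3 - sqrt(2)*b^2 + 2*b^2 + 2*sqrt(2)*b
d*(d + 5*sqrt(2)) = d^2 + 5*sqrt(2)*d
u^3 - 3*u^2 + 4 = (u - 2)^2*(u + 1)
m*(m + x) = m^2 + m*x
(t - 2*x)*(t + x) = t^2 - t*x - 2*x^2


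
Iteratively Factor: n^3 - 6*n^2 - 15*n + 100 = (n - 5)*(n^2 - n - 20) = (n - 5)*(n + 4)*(n - 5)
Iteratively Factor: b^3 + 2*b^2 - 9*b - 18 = (b + 3)*(b^2 - b - 6) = (b + 2)*(b + 3)*(b - 3)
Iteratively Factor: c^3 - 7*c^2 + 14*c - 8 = (c - 2)*(c^2 - 5*c + 4) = (c - 2)*(c - 1)*(c - 4)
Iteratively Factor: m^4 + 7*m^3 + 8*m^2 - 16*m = (m + 4)*(m^3 + 3*m^2 - 4*m) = (m - 1)*(m + 4)*(m^2 + 4*m) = m*(m - 1)*(m + 4)*(m + 4)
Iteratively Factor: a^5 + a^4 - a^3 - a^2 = (a)*(a^4 + a^3 - a^2 - a) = a^2*(a^3 + a^2 - a - 1) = a^2*(a - 1)*(a^2 + 2*a + 1) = a^2*(a - 1)*(a + 1)*(a + 1)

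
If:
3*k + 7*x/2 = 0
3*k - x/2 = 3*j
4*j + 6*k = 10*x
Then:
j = 0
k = 0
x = 0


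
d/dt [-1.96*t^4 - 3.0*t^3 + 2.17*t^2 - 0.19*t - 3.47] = -7.84*t^3 - 9.0*t^2 + 4.34*t - 0.19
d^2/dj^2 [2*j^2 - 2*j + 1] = 4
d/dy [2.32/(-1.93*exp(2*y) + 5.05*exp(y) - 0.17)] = (8.9552*exp(y) - 11.716)*exp(y)/(1.93*exp(2*y) - 5.05*exp(y) + 0.17)^2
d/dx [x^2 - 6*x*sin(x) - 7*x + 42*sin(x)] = -6*x*cos(x) + 2*x - 6*sin(x) + 42*cos(x) - 7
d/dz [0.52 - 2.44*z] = -2.44000000000000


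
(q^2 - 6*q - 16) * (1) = q^2 - 6*q - 16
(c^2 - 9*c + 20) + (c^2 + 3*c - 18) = 2*c^2 - 6*c + 2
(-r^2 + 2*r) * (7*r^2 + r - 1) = -7*r^4 + 13*r^3 + 3*r^2 - 2*r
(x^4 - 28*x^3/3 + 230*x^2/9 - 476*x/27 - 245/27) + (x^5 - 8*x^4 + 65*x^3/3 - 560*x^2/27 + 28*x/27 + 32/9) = x^5 - 7*x^4 + 37*x^3/3 + 130*x^2/27 - 448*x/27 - 149/27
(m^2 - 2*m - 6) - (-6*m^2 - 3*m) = 7*m^2 + m - 6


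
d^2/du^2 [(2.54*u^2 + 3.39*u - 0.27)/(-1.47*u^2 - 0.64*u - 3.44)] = (-9.87163799999999*u^3 + 80.56629*u^2 + 104.379408*u - 47.697328)/(3.176523*u^6 + 4.148928*u^5 + 24.106824*u^4 + 19.680256*u^3 + 56.413248*u^2 + 22.720512*u + 40.707584)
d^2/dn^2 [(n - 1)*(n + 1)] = 2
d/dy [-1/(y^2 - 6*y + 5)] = 2*(y - 3)/(y^2 - 6*y + 5)^2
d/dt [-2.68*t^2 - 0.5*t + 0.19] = -5.36*t - 0.5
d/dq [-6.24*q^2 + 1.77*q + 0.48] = 1.77 - 12.48*q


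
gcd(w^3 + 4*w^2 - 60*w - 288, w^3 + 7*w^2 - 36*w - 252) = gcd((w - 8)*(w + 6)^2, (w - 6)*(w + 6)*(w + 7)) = w + 6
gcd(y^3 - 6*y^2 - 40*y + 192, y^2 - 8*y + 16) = y - 4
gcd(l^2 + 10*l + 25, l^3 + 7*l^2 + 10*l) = l + 5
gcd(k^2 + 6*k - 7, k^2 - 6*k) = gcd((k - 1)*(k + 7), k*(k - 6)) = 1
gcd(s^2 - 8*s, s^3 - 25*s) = s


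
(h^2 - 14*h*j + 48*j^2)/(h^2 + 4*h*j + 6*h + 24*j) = (h^2 - 14*h*j + 48*j^2)/(h^2 + 4*h*j + 6*h + 24*j)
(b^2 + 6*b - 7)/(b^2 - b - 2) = (-b^2 - 6*b + 7)/(-b^2 + b + 2)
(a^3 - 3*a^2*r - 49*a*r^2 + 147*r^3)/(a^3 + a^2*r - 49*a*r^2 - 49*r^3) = (a - 3*r)/(a + r)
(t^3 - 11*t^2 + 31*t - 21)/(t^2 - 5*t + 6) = (t^2 - 8*t + 7)/(t - 2)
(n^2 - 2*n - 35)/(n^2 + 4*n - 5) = (n - 7)/(n - 1)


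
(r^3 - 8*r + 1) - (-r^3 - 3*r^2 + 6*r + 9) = 2*r^3 + 3*r^2 - 14*r - 8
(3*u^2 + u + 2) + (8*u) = 3*u^2 + 9*u + 2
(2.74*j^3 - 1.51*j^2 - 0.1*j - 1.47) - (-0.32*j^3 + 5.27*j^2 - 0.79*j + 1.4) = 3.06*j^3 - 6.78*j^2 + 0.69*j - 2.87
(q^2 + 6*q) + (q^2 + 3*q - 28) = 2*q^2 + 9*q - 28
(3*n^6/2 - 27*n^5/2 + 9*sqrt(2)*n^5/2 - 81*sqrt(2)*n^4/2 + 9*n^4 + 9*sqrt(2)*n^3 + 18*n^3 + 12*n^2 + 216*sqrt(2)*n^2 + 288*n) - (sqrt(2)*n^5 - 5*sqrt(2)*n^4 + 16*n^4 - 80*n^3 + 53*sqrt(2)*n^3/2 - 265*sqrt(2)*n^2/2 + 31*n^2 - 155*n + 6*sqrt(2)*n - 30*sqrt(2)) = 3*n^6/2 - 27*n^5/2 + 7*sqrt(2)*n^5/2 - 71*sqrt(2)*n^4/2 - 7*n^4 - 35*sqrt(2)*n^3/2 + 98*n^3 - 19*n^2 + 697*sqrt(2)*n^2/2 - 6*sqrt(2)*n + 443*n + 30*sqrt(2)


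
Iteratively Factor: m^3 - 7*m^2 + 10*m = (m)*(m^2 - 7*m + 10) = m*(m - 2)*(m - 5)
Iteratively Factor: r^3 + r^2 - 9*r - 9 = (r - 3)*(r^2 + 4*r + 3) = (r - 3)*(r + 3)*(r + 1)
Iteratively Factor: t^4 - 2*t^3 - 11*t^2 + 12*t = (t)*(t^3 - 2*t^2 - 11*t + 12) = t*(t + 3)*(t^2 - 5*t + 4) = t*(t - 4)*(t + 3)*(t - 1)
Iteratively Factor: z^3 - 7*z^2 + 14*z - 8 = (z - 4)*(z^2 - 3*z + 2) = (z - 4)*(z - 2)*(z - 1)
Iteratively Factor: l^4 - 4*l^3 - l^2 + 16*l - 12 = (l - 3)*(l^3 - l^2 - 4*l + 4) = (l - 3)*(l - 1)*(l^2 - 4) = (l - 3)*(l - 2)*(l - 1)*(l + 2)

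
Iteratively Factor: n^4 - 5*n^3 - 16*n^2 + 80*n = (n - 5)*(n^3 - 16*n) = n*(n - 5)*(n^2 - 16) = n*(n - 5)*(n - 4)*(n + 4)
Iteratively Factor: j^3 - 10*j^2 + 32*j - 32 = (j - 2)*(j^2 - 8*j + 16) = (j - 4)*(j - 2)*(j - 4)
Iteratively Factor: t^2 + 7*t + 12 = (t + 3)*(t + 4)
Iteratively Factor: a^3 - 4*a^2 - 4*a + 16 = (a - 2)*(a^2 - 2*a - 8) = (a - 2)*(a + 2)*(a - 4)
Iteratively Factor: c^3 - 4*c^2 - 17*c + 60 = (c - 5)*(c^2 + c - 12) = (c - 5)*(c - 3)*(c + 4)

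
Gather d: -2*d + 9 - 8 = 1 - 2*d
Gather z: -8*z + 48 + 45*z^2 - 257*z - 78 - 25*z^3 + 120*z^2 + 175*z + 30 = -25*z^3 + 165*z^2 - 90*z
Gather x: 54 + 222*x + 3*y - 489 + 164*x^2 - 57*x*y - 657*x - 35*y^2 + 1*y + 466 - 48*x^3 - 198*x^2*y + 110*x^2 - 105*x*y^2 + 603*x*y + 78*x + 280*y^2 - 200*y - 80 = -48*x^3 + x^2*(274 - 198*y) + x*(-105*y^2 + 546*y - 357) + 245*y^2 - 196*y - 49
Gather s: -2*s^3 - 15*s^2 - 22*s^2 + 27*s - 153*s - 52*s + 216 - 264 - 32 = -2*s^3 - 37*s^2 - 178*s - 80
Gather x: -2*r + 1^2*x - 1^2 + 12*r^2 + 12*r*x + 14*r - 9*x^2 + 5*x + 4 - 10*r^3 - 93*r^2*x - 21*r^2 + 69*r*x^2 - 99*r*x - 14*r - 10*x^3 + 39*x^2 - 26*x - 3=-10*r^3 - 9*r^2 - 2*r - 10*x^3 + x^2*(69*r + 30) + x*(-93*r^2 - 87*r - 20)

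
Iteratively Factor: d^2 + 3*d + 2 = (d + 2)*(d + 1)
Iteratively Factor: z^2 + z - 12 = (z - 3)*(z + 4)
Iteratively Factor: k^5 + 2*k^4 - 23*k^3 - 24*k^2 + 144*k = (k - 3)*(k^4 + 5*k^3 - 8*k^2 - 48*k) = (k - 3)^2*(k^3 + 8*k^2 + 16*k) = (k - 3)^2*(k + 4)*(k^2 + 4*k) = k*(k - 3)^2*(k + 4)*(k + 4)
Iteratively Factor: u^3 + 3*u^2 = (u)*(u^2 + 3*u) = u^2*(u + 3)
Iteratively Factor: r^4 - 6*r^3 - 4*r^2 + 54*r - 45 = (r - 5)*(r^3 - r^2 - 9*r + 9) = (r - 5)*(r + 3)*(r^2 - 4*r + 3) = (r - 5)*(r - 1)*(r + 3)*(r - 3)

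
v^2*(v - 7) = v^3 - 7*v^2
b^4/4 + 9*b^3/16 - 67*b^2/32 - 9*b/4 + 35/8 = (b/4 + 1/2)*(b - 2)*(b - 5/4)*(b + 7/2)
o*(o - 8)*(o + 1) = o^3 - 7*o^2 - 8*o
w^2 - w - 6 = (w - 3)*(w + 2)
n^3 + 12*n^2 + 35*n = n*(n + 5)*(n + 7)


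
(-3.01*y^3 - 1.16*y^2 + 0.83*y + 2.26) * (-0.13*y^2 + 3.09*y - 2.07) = 0.3913*y^5 - 9.1501*y^4 + 2.5384*y^3 + 4.6721*y^2 + 5.2653*y - 4.6782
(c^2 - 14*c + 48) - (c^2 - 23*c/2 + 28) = 20 - 5*c/2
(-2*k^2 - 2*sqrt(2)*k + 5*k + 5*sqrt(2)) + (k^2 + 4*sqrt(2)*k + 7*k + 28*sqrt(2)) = -k^2 + 2*sqrt(2)*k + 12*k + 33*sqrt(2)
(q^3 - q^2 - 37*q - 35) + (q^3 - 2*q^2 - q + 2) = 2*q^3 - 3*q^2 - 38*q - 33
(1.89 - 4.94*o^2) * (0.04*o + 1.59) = -0.1976*o^3 - 7.8546*o^2 + 0.0756*o + 3.0051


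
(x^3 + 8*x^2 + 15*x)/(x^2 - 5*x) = (x^2 + 8*x + 15)/(x - 5)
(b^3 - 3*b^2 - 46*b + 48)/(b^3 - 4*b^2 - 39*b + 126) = (b^2 - 9*b + 8)/(b^2 - 10*b + 21)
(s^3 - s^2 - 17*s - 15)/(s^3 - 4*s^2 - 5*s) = (s + 3)/s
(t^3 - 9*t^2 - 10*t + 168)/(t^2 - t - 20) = (t^2 - 13*t + 42)/(t - 5)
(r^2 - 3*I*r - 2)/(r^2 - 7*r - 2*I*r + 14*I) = (r - I)/(r - 7)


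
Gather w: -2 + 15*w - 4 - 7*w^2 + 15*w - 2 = -7*w^2 + 30*w - 8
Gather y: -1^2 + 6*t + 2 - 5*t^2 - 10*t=-5*t^2 - 4*t + 1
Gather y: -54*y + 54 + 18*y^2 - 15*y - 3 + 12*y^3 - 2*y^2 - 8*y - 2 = 12*y^3 + 16*y^2 - 77*y + 49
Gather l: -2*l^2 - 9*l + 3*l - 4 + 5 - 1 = -2*l^2 - 6*l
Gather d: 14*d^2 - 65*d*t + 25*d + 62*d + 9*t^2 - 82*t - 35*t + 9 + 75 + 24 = 14*d^2 + d*(87 - 65*t) + 9*t^2 - 117*t + 108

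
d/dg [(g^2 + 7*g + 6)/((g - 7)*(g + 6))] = -8/(g^2 - 14*g + 49)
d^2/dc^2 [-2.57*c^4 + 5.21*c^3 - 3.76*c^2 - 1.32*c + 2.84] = -30.84*c^2 + 31.26*c - 7.52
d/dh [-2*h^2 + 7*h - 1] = 7 - 4*h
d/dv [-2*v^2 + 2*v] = 2 - 4*v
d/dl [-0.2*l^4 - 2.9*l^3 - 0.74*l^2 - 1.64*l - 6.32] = -0.8*l^3 - 8.7*l^2 - 1.48*l - 1.64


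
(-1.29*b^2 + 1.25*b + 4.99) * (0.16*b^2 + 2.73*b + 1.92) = -0.2064*b^4 - 3.3217*b^3 + 1.7341*b^2 + 16.0227*b + 9.5808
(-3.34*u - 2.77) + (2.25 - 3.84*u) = -7.18*u - 0.52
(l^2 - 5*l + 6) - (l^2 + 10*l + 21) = -15*l - 15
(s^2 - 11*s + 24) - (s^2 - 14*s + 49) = 3*s - 25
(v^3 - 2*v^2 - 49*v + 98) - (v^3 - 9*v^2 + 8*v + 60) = 7*v^2 - 57*v + 38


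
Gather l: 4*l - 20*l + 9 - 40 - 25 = -16*l - 56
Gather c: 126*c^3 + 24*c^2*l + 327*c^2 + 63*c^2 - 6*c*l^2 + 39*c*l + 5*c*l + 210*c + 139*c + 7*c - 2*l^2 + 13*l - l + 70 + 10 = 126*c^3 + c^2*(24*l + 390) + c*(-6*l^2 + 44*l + 356) - 2*l^2 + 12*l + 80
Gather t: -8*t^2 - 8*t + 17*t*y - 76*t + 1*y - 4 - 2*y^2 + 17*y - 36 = -8*t^2 + t*(17*y - 84) - 2*y^2 + 18*y - 40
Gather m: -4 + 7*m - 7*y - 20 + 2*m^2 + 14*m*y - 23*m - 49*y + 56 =2*m^2 + m*(14*y - 16) - 56*y + 32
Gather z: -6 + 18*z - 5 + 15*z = 33*z - 11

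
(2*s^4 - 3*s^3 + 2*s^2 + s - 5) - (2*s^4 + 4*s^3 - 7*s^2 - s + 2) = -7*s^3 + 9*s^2 + 2*s - 7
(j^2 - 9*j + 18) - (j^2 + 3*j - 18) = 36 - 12*j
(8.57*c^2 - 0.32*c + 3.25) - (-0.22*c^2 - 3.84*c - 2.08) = 8.79*c^2 + 3.52*c + 5.33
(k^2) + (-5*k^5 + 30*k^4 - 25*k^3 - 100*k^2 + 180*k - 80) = -5*k^5 + 30*k^4 - 25*k^3 - 99*k^2 + 180*k - 80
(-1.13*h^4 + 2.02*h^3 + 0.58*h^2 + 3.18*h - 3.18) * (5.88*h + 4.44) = -6.6444*h^5 + 6.8604*h^4 + 12.3792*h^3 + 21.2736*h^2 - 4.5792*h - 14.1192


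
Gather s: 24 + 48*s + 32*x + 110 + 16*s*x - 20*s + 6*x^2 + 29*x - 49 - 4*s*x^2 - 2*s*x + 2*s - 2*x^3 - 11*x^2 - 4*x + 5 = s*(-4*x^2 + 14*x + 30) - 2*x^3 - 5*x^2 + 57*x + 90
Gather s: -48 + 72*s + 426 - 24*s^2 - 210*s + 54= -24*s^2 - 138*s + 432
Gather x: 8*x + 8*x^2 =8*x^2 + 8*x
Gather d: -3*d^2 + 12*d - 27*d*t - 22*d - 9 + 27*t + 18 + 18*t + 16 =-3*d^2 + d*(-27*t - 10) + 45*t + 25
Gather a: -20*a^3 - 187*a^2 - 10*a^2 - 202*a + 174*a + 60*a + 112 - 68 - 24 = -20*a^3 - 197*a^2 + 32*a + 20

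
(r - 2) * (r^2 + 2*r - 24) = r^3 - 28*r + 48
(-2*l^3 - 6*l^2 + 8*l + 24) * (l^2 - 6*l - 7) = -2*l^5 + 6*l^4 + 58*l^3 + 18*l^2 - 200*l - 168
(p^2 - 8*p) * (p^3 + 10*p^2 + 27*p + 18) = p^5 + 2*p^4 - 53*p^3 - 198*p^2 - 144*p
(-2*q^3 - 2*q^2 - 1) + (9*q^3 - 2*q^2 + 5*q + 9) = 7*q^3 - 4*q^2 + 5*q + 8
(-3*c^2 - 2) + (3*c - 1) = -3*c^2 + 3*c - 3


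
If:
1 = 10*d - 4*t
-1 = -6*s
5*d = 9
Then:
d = 9/5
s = 1/6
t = 17/4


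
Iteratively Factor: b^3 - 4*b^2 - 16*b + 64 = (b + 4)*(b^2 - 8*b + 16) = (b - 4)*(b + 4)*(b - 4)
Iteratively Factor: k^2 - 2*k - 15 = (k - 5)*(k + 3)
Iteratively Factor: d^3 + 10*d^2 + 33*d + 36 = (d + 3)*(d^2 + 7*d + 12) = (d + 3)^2*(d + 4)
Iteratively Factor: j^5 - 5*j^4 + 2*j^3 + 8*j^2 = (j + 1)*(j^4 - 6*j^3 + 8*j^2) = j*(j + 1)*(j^3 - 6*j^2 + 8*j) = j*(j - 4)*(j + 1)*(j^2 - 2*j) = j^2*(j - 4)*(j + 1)*(j - 2)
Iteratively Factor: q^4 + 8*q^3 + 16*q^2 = (q)*(q^3 + 8*q^2 + 16*q) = q^2*(q^2 + 8*q + 16) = q^2*(q + 4)*(q + 4)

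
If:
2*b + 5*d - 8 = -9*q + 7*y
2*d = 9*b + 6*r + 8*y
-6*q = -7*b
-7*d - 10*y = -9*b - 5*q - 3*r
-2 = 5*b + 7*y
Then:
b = 12/155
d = 144/155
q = 14/155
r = 422/651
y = -74/217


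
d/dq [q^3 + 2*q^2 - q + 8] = 3*q^2 + 4*q - 1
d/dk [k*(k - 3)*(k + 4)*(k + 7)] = 4*k^3 + 24*k^2 - 10*k - 84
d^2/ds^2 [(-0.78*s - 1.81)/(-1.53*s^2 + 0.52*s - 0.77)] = ((0.78*s + 1.81)*(3.06*s - 0.52)*(6.12*s - 1.04) - (7.1604*s + 4.7274)*(1.53*s^2 - 0.52*s + 0.77))/(1.53*s^2 - 0.52*s + 0.77)^3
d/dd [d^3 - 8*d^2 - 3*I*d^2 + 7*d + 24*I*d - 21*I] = 3*d^2 - 16*d - 6*I*d + 7 + 24*I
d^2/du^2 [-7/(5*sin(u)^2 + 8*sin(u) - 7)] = 14*(50*sin(u)^4 + 60*sin(u)^3 + 27*sin(u)^2 - 92*sin(u) - 99)/(5*sin(u)^2 + 8*sin(u) - 7)^3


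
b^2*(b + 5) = b^3 + 5*b^2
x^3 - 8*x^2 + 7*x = x*(x - 7)*(x - 1)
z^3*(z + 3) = z^4 + 3*z^3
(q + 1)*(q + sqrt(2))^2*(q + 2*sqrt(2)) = q^4 + q^3 + 4*sqrt(2)*q^3 + 4*sqrt(2)*q^2 + 10*q^2 + 4*sqrt(2)*q + 10*q + 4*sqrt(2)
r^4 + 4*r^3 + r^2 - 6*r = r*(r - 1)*(r + 2)*(r + 3)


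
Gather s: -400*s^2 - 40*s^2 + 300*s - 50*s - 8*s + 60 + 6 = -440*s^2 + 242*s + 66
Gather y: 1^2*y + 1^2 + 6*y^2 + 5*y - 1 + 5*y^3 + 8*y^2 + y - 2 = 5*y^3 + 14*y^2 + 7*y - 2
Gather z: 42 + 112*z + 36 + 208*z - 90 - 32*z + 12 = 288*z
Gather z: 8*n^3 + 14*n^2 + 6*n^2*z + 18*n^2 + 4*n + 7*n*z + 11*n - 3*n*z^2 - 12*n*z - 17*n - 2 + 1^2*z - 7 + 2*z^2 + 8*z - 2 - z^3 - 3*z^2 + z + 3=8*n^3 + 32*n^2 - 2*n - z^3 + z^2*(-3*n - 1) + z*(6*n^2 - 5*n + 10) - 8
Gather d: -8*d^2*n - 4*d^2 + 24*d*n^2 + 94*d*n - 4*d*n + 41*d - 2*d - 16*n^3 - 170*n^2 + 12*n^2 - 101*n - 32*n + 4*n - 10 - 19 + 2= d^2*(-8*n - 4) + d*(24*n^2 + 90*n + 39) - 16*n^3 - 158*n^2 - 129*n - 27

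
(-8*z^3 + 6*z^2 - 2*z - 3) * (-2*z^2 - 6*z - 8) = 16*z^5 + 36*z^4 + 32*z^3 - 30*z^2 + 34*z + 24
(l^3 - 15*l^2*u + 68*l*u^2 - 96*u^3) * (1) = l^3 - 15*l^2*u + 68*l*u^2 - 96*u^3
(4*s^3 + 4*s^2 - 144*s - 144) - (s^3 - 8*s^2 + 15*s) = 3*s^3 + 12*s^2 - 159*s - 144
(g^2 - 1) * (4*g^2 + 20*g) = 4*g^4 + 20*g^3 - 4*g^2 - 20*g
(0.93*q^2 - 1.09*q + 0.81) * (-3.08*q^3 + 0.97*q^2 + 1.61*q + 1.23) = -2.8644*q^5 + 4.2593*q^4 - 2.0548*q^3 + 0.1747*q^2 - 0.0365999999999997*q + 0.9963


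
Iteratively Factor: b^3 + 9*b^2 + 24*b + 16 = (b + 1)*(b^2 + 8*b + 16) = (b + 1)*(b + 4)*(b + 4)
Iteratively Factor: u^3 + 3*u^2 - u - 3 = (u + 3)*(u^2 - 1) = (u + 1)*(u + 3)*(u - 1)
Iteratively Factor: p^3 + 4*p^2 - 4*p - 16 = (p - 2)*(p^2 + 6*p + 8) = (p - 2)*(p + 4)*(p + 2)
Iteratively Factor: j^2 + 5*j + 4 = (j + 4)*(j + 1)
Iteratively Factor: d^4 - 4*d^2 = (d + 2)*(d^3 - 2*d^2) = d*(d + 2)*(d^2 - 2*d) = d*(d - 2)*(d + 2)*(d)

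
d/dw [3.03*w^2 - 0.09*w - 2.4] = 6.06*w - 0.09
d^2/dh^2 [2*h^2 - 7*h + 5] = 4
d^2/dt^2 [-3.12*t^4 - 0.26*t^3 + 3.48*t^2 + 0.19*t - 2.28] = -37.44*t^2 - 1.56*t + 6.96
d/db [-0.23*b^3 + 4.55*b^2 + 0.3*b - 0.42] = -0.69*b^2 + 9.1*b + 0.3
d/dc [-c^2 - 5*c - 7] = -2*c - 5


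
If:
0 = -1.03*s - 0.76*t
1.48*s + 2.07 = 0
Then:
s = -1.40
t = 1.90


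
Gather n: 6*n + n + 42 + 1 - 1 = 7*n + 42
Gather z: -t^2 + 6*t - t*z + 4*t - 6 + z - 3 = -t^2 + 10*t + z*(1 - t) - 9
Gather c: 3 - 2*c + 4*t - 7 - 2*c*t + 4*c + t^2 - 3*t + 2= c*(2 - 2*t) + t^2 + t - 2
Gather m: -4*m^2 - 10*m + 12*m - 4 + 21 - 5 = -4*m^2 + 2*m + 12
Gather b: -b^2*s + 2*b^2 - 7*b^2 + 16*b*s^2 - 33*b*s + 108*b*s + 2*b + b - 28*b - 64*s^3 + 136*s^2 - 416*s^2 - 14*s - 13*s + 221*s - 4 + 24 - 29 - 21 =b^2*(-s - 5) + b*(16*s^2 + 75*s - 25) - 64*s^3 - 280*s^2 + 194*s - 30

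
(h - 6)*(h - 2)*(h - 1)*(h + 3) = h^4 - 6*h^3 - 7*h^2 + 48*h - 36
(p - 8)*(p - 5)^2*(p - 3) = p^4 - 21*p^3 + 159*p^2 - 515*p + 600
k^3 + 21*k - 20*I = (k - 4*I)*(k - I)*(k + 5*I)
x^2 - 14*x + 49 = (x - 7)^2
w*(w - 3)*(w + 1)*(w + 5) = w^4 + 3*w^3 - 13*w^2 - 15*w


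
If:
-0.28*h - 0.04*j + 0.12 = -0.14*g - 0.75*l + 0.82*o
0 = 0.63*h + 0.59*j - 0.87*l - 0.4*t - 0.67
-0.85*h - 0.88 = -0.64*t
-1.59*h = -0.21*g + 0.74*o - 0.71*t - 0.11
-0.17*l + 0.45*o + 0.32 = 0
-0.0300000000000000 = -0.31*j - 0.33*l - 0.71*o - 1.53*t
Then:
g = -11.52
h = -1.81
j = 4.30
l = 1.31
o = -0.22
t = -1.03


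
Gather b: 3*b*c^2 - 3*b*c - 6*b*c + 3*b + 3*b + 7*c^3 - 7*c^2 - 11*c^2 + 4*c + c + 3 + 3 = b*(3*c^2 - 9*c + 6) + 7*c^3 - 18*c^2 + 5*c + 6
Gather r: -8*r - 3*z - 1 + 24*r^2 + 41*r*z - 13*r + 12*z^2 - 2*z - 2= 24*r^2 + r*(41*z - 21) + 12*z^2 - 5*z - 3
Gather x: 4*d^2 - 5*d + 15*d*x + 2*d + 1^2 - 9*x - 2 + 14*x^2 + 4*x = 4*d^2 - 3*d + 14*x^2 + x*(15*d - 5) - 1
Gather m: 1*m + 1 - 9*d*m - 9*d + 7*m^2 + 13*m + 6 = -9*d + 7*m^2 + m*(14 - 9*d) + 7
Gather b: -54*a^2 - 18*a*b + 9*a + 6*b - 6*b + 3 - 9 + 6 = -54*a^2 - 18*a*b + 9*a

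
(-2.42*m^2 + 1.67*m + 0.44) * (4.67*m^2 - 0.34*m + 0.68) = -11.3014*m^4 + 8.6217*m^3 - 0.1586*m^2 + 0.986*m + 0.2992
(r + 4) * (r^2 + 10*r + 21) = r^3 + 14*r^2 + 61*r + 84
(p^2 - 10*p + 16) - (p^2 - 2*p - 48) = 64 - 8*p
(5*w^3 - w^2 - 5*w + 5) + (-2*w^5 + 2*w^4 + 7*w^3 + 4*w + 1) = -2*w^5 + 2*w^4 + 12*w^3 - w^2 - w + 6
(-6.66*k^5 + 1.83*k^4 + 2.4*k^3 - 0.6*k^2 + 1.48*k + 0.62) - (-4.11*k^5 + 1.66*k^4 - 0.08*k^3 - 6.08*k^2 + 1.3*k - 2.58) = -2.55*k^5 + 0.17*k^4 + 2.48*k^3 + 5.48*k^2 + 0.18*k + 3.2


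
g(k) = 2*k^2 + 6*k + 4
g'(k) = 4*k + 6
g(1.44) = 16.79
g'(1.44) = 11.76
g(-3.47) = 7.26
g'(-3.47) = -7.88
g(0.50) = 7.50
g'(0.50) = 8.00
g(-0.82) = 0.42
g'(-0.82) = 2.72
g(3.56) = 50.71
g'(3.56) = 20.24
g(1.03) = 12.30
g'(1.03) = 10.12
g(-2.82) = 2.98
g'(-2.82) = -5.28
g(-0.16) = 3.09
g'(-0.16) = 5.36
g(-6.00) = 40.00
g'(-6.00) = -18.00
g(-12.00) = 220.00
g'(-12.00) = -42.00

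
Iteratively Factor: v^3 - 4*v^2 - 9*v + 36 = (v + 3)*(v^2 - 7*v + 12) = (v - 3)*(v + 3)*(v - 4)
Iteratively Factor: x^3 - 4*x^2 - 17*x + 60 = (x - 3)*(x^2 - x - 20) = (x - 5)*(x - 3)*(x + 4)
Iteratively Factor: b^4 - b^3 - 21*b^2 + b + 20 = (b + 1)*(b^3 - 2*b^2 - 19*b + 20) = (b - 5)*(b + 1)*(b^2 + 3*b - 4) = (b - 5)*(b - 1)*(b + 1)*(b + 4)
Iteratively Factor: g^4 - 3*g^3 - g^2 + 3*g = (g - 3)*(g^3 - g) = g*(g - 3)*(g^2 - 1) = g*(g - 3)*(g - 1)*(g + 1)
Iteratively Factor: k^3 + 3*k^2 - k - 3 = (k + 1)*(k^2 + 2*k - 3) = (k + 1)*(k + 3)*(k - 1)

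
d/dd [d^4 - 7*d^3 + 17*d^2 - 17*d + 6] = 4*d^3 - 21*d^2 + 34*d - 17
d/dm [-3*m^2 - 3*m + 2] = -6*m - 3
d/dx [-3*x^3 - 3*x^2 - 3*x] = -9*x^2 - 6*x - 3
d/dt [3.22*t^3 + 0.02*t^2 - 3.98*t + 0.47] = 9.66*t^2 + 0.04*t - 3.98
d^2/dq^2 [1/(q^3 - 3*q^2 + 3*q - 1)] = 12/(q^5 - 5*q^4 + 10*q^3 - 10*q^2 + 5*q - 1)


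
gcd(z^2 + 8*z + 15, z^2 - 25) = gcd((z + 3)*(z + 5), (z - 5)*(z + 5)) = z + 5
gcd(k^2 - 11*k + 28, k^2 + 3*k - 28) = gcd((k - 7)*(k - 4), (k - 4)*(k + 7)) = k - 4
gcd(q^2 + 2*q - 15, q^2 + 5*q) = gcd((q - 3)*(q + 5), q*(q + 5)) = q + 5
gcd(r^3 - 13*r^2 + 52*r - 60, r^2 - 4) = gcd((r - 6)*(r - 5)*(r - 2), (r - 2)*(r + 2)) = r - 2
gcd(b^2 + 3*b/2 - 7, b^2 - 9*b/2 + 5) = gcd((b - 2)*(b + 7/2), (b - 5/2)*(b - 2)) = b - 2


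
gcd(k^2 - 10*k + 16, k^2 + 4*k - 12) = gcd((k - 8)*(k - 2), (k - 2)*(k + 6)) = k - 2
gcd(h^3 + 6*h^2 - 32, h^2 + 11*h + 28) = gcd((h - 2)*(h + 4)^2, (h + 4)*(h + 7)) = h + 4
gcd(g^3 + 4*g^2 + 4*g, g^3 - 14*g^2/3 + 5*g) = g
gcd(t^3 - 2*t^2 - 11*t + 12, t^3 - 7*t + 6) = t^2 + 2*t - 3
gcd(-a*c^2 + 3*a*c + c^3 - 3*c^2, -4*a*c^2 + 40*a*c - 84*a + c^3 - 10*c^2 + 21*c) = c - 3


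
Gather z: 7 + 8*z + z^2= z^2 + 8*z + 7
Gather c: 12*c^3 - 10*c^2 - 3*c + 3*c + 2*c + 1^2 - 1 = 12*c^3 - 10*c^2 + 2*c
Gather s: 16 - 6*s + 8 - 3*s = 24 - 9*s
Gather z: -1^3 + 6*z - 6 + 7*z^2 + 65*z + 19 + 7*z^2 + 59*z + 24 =14*z^2 + 130*z + 36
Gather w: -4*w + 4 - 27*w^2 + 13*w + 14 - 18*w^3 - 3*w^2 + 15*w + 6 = -18*w^3 - 30*w^2 + 24*w + 24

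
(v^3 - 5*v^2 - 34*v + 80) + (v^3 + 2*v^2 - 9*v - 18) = 2*v^3 - 3*v^2 - 43*v + 62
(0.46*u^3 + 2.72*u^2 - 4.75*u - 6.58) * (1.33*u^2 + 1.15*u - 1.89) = 0.6118*u^5 + 4.1466*u^4 - 4.0589*u^3 - 19.3547*u^2 + 1.4105*u + 12.4362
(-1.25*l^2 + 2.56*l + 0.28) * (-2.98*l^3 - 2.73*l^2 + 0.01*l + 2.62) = 3.725*l^5 - 4.2163*l^4 - 7.8357*l^3 - 4.0138*l^2 + 6.71*l + 0.7336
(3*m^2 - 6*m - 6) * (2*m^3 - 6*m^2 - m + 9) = 6*m^5 - 30*m^4 + 21*m^3 + 69*m^2 - 48*m - 54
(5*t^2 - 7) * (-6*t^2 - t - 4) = -30*t^4 - 5*t^3 + 22*t^2 + 7*t + 28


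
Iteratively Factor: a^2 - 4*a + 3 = (a - 3)*(a - 1)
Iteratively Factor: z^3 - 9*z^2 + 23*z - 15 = (z - 3)*(z^2 - 6*z + 5) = (z - 5)*(z - 3)*(z - 1)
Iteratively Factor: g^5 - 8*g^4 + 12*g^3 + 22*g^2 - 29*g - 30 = (g + 1)*(g^4 - 9*g^3 + 21*g^2 + g - 30) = (g - 5)*(g + 1)*(g^3 - 4*g^2 + g + 6) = (g - 5)*(g - 3)*(g + 1)*(g^2 - g - 2) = (g - 5)*(g - 3)*(g + 1)^2*(g - 2)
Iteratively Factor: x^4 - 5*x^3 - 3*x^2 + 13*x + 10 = (x - 2)*(x^3 - 3*x^2 - 9*x - 5) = (x - 2)*(x + 1)*(x^2 - 4*x - 5) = (x - 5)*(x - 2)*(x + 1)*(x + 1)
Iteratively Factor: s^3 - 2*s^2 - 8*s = (s - 4)*(s^2 + 2*s) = (s - 4)*(s + 2)*(s)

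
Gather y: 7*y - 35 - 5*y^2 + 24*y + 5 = -5*y^2 + 31*y - 30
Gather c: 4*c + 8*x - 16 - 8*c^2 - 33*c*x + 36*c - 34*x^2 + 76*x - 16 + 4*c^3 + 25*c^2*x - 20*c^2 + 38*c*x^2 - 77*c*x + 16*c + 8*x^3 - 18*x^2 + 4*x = 4*c^3 + c^2*(25*x - 28) + c*(38*x^2 - 110*x + 56) + 8*x^3 - 52*x^2 + 88*x - 32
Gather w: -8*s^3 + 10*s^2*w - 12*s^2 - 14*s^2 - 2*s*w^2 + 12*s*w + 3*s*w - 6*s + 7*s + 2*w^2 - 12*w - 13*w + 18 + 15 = -8*s^3 - 26*s^2 + s + w^2*(2 - 2*s) + w*(10*s^2 + 15*s - 25) + 33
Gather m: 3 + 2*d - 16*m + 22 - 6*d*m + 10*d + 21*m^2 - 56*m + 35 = 12*d + 21*m^2 + m*(-6*d - 72) + 60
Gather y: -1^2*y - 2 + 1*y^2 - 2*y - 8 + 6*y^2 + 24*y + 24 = 7*y^2 + 21*y + 14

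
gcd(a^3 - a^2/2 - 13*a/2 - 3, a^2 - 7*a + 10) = 1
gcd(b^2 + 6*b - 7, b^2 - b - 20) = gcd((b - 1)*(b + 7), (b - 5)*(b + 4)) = 1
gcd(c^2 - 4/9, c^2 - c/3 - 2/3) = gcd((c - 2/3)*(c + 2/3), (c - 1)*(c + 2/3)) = c + 2/3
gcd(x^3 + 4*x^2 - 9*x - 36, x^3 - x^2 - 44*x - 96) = x^2 + 7*x + 12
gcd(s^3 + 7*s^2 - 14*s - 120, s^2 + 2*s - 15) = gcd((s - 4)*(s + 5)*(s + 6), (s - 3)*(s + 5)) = s + 5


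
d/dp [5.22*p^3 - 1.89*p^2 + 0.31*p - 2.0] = 15.66*p^2 - 3.78*p + 0.31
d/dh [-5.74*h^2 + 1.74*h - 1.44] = 1.74 - 11.48*h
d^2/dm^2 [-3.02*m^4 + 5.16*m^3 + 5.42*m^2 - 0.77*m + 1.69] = -36.24*m^2 + 30.96*m + 10.84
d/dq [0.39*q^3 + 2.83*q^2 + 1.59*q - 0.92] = 1.17*q^2 + 5.66*q + 1.59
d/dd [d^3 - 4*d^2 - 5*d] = 3*d^2 - 8*d - 5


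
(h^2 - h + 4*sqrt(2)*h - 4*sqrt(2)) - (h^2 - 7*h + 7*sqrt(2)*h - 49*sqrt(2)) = -3*sqrt(2)*h + 6*h + 45*sqrt(2)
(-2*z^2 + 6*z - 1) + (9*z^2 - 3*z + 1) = 7*z^2 + 3*z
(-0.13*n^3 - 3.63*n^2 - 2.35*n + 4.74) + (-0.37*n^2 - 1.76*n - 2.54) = -0.13*n^3 - 4.0*n^2 - 4.11*n + 2.2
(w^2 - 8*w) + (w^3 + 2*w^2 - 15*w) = w^3 + 3*w^2 - 23*w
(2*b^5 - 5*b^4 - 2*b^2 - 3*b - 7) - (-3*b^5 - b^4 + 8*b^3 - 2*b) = 5*b^5 - 4*b^4 - 8*b^3 - 2*b^2 - b - 7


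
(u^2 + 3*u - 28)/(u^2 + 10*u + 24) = (u^2 + 3*u - 28)/(u^2 + 10*u + 24)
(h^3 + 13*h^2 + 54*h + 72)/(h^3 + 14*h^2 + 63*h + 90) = (h + 4)/(h + 5)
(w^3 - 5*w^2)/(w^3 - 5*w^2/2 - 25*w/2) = 2*w/(2*w + 5)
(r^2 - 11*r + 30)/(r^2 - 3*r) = (r^2 - 11*r + 30)/(r*(r - 3))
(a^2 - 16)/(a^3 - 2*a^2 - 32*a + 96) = (a + 4)/(a^2 + 2*a - 24)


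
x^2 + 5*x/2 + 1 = (x + 1/2)*(x + 2)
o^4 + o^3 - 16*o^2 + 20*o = o*(o - 2)^2*(o + 5)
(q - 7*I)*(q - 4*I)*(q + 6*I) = q^3 - 5*I*q^2 + 38*q - 168*I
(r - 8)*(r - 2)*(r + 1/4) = r^3 - 39*r^2/4 + 27*r/2 + 4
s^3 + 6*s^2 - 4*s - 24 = (s - 2)*(s + 2)*(s + 6)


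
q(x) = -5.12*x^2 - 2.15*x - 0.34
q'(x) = -10.24*x - 2.15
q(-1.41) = -7.49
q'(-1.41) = 12.29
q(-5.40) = -138.03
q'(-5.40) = 53.15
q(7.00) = -266.27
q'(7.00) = -73.83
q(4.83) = -130.17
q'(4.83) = -51.61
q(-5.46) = -141.24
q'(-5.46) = 53.76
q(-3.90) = -69.83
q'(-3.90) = 37.79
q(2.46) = -36.61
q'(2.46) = -27.34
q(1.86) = -22.05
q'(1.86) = -21.20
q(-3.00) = -39.97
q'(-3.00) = 28.57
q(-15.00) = -1120.09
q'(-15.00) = 151.45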